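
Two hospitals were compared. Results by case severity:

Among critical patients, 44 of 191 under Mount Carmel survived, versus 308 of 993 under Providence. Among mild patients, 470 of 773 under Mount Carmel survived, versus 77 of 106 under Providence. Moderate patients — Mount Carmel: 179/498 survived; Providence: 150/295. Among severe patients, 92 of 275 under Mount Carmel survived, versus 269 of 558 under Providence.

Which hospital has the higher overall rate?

Mount Carmel

Critical: Mount Carmel 44/191 = 23.0%, Providence 308/993 = 31.0% → Providence
Mild: Mount Carmel 470/773 = 60.8%, Providence 77/106 = 72.6% → Providence
Moderate: Mount Carmel 179/498 = 35.9%, Providence 150/295 = 50.8% → Providence
Severe: Mount Carmel 92/275 = 33.5%, Providence 269/558 = 48.2% → Providence
Overall: Mount Carmel 785/1737 = 45.2%, Providence 804/1952 = 41.2% → Mount Carmel
(Providence wins every case group but Mount Carmel wins overall — Providence's patients skew toward the low-rate critical group.)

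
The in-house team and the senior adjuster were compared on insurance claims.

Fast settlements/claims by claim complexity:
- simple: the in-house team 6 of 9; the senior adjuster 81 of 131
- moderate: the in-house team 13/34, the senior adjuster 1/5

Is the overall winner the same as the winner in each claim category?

Simple: the in-house team 6/9 = 66.7%, the senior adjuster 81/131 = 61.8% → the in-house team
Moderate: the in-house team 13/34 = 38.2%, the senior adjuster 1/5 = 20.0% → the in-house team
Overall: the in-house team 19/43 = 44.2%, the senior adjuster 82/136 = 60.3% → the senior adjuster
The in-house team wins each claim group but the senior adjuster wins overall — the comparison reverses. The in-house team's claims skew toward moderate, which has a lower base rate.

No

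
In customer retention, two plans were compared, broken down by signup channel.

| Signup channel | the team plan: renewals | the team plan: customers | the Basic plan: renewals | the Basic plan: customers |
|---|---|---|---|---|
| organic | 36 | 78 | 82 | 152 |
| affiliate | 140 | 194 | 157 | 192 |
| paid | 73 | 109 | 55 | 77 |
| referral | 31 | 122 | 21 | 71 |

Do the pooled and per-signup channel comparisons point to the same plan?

Organic: the team plan 36/78 = 46.2%, the Basic plan 82/152 = 53.9% → the Basic plan
Affiliate: the team plan 140/194 = 72.2%, the Basic plan 157/192 = 81.8% → the Basic plan
Paid: the team plan 73/109 = 67.0%, the Basic plan 55/77 = 71.4% → the Basic plan
Referral: the team plan 31/122 = 25.4%, the Basic plan 21/71 = 29.6% → the Basic plan
Overall: the team plan 280/503 = 55.7%, the Basic plan 315/492 = 64.0% → the Basic plan
The Basic plan wins overall and in every signup group — no reversal.

Yes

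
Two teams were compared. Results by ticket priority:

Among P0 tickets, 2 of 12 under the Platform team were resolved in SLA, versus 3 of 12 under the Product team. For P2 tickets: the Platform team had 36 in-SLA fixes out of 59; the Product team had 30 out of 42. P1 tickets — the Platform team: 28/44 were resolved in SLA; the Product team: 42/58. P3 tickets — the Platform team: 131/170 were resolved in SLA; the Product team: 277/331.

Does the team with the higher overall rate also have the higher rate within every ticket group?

P0: the Platform team 2/12 = 16.7%, the Product team 3/12 = 25.0% → the Product team
P2: the Platform team 36/59 = 61.0%, the Product team 30/42 = 71.4% → the Product team
P1: the Platform team 28/44 = 63.6%, the Product team 42/58 = 72.4% → the Product team
P3: the Platform team 131/170 = 77.1%, the Product team 277/331 = 83.7% → the Product team
Overall: the Platform team 197/285 = 69.1%, the Product team 352/443 = 79.5% → the Product team
The Product team wins overall and in every ticket group — no reversal.

Yes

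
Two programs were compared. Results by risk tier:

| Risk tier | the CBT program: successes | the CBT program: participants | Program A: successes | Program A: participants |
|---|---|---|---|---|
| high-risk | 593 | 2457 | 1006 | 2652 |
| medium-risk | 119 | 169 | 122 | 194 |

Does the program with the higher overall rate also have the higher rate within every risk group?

No

High-risk: the CBT program 593/2457 = 24.1%, Program A 1006/2652 = 37.9% → Program A
Medium-risk: the CBT program 119/169 = 70.4%, Program A 122/194 = 62.9% → the CBT program
Overall: the CBT program 712/2626 = 27.1%, Program A 1128/2846 = 39.6% → Program A
Neither sweeps: the CBT program wins 1 of 2 groups, Program A wins 1. Program A wins overall but not every group — no Simpson reversal.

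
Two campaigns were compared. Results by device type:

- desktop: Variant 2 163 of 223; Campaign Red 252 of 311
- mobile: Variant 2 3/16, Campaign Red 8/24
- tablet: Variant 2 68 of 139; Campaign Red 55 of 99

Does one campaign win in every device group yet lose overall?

No

Desktop: Variant 2 163/223 = 73.1%, Campaign Red 252/311 = 81.0% → Campaign Red
Mobile: Variant 2 3/16 = 18.8%, Campaign Red 8/24 = 33.3% → Campaign Red
Tablet: Variant 2 68/139 = 48.9%, Campaign Red 55/99 = 55.6% → Campaign Red
Overall: Variant 2 234/378 = 61.9%, Campaign Red 315/434 = 72.6% → Campaign Red
Campaign Red wins overall and in every device group — no reversal.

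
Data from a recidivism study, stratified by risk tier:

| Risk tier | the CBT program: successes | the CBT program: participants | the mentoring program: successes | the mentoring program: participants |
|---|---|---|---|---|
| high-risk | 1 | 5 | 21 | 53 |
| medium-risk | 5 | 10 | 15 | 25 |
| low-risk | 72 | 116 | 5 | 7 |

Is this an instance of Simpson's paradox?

High-risk: the CBT program 1/5 = 20.0%, the mentoring program 21/53 = 39.6% → the mentoring program
Medium-risk: the CBT program 5/10 = 50.0%, the mentoring program 15/25 = 60.0% → the mentoring program
Low-risk: the CBT program 72/116 = 62.1%, the mentoring program 5/7 = 71.4% → the mentoring program
Overall: the CBT program 78/131 = 59.5%, the mentoring program 41/85 = 48.2% → the CBT program
The mentoring program wins each risk group but the CBT program wins overall — the comparison reverses. The mentoring program's participants skew toward high-risk, which has a lower base rate.

Yes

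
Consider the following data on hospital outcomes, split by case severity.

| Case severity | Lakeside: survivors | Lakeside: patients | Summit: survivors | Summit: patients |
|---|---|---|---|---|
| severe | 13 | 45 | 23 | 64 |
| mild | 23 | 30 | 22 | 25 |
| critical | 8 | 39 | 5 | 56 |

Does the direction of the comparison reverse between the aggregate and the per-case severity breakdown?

Severe: Lakeside 13/45 = 28.9%, Summit 23/64 = 35.9% → Summit
Mild: Lakeside 23/30 = 76.7%, Summit 22/25 = 88.0% → Summit
Critical: Lakeside 8/39 = 20.5%, Summit 5/56 = 8.9% → Lakeside
Overall: Lakeside 44/114 = 38.6%, Summit 50/145 = 34.5% → Lakeside
Neither sweeps: Lakeside wins 1 of 3 groups, Summit wins 2. Lakeside wins overall but not every group — no Simpson reversal.

No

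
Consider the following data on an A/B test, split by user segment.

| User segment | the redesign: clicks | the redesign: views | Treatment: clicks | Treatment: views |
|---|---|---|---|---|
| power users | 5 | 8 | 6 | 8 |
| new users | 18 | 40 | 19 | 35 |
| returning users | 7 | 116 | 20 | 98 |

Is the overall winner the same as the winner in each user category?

Yes

Power users: the redesign 5/8 = 62.5%, Treatment 6/8 = 75.0% → Treatment
New users: the redesign 18/40 = 45.0%, Treatment 19/35 = 54.3% → Treatment
Returning users: the redesign 7/116 = 6.0%, Treatment 20/98 = 20.4% → Treatment
Overall: the redesign 30/164 = 18.3%, Treatment 45/141 = 31.9% → Treatment
Treatment wins overall and in every user group — no reversal.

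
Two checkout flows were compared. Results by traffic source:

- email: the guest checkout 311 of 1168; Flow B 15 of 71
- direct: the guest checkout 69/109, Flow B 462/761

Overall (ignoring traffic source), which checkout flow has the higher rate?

Flow B

Email: the guest checkout 311/1168 = 26.6%, Flow B 15/71 = 21.1% → the guest checkout
Direct: the guest checkout 69/109 = 63.3%, Flow B 462/761 = 60.7% → the guest checkout
Overall: the guest checkout 380/1277 = 29.8%, Flow B 477/832 = 57.3% → Flow B
(The guest checkout wins every traffic group but Flow B wins overall — the guest checkout's sessions skew toward the low-rate email group.)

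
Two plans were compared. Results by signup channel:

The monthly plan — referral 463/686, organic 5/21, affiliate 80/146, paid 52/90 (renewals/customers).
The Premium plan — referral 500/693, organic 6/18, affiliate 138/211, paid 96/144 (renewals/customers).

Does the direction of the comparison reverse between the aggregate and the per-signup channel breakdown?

No

Referral: the monthly plan 463/686 = 67.5%, the Premium plan 500/693 = 72.2% → the Premium plan
Organic: the monthly plan 5/21 = 23.8%, the Premium plan 6/18 = 33.3% → the Premium plan
Affiliate: the monthly plan 80/146 = 54.8%, the Premium plan 138/211 = 65.4% → the Premium plan
Paid: the monthly plan 52/90 = 57.8%, the Premium plan 96/144 = 66.7% → the Premium plan
Overall: the monthly plan 600/943 = 63.6%, the Premium plan 740/1066 = 69.4% → the Premium plan
The Premium plan wins overall and in every signup group — no reversal.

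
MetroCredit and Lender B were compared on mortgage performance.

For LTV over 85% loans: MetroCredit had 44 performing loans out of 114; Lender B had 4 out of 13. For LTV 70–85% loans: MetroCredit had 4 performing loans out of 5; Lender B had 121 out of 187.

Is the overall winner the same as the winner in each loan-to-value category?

LTV over 85%: MetroCredit 44/114 = 38.6%, Lender B 4/13 = 30.8% → MetroCredit
LTV 70–85%: MetroCredit 4/5 = 80.0%, Lender B 121/187 = 64.7% → MetroCredit
Overall: MetroCredit 48/119 = 40.3%, Lender B 125/200 = 62.5% → Lender B
MetroCredit wins each loan-to-value group but Lender B wins overall — the comparison reverses. MetroCredit's loans skew toward LTV over 85%, which has a lower base rate.

No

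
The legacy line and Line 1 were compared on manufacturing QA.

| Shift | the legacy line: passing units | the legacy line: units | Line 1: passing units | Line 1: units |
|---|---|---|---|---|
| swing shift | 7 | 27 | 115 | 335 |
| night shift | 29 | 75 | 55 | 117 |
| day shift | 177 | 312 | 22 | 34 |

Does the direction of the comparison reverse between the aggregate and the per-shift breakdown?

Yes

Swing shift: the legacy line 7/27 = 25.9%, Line 1 115/335 = 34.3% → Line 1
Night shift: the legacy line 29/75 = 38.7%, Line 1 55/117 = 47.0% → Line 1
Day shift: the legacy line 177/312 = 56.7%, Line 1 22/34 = 64.7% → Line 1
Overall: the legacy line 213/414 = 51.4%, Line 1 192/486 = 39.5% → the legacy line
Line 1 wins each shift group but the legacy line wins overall — the comparison reverses. Line 1's units skew toward swing shift, which has a lower base rate.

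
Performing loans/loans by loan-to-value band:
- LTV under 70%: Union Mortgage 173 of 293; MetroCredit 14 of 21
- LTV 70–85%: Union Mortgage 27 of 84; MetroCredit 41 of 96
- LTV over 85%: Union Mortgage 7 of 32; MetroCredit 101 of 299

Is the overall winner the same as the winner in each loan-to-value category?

LTV under 70%: Union Mortgage 173/293 = 59.0%, MetroCredit 14/21 = 66.7% → MetroCredit
LTV 70–85%: Union Mortgage 27/84 = 32.1%, MetroCredit 41/96 = 42.7% → MetroCredit
LTV over 85%: Union Mortgage 7/32 = 21.9%, MetroCredit 101/299 = 33.8% → MetroCredit
Overall: Union Mortgage 207/409 = 50.6%, MetroCredit 156/416 = 37.5% → Union Mortgage
MetroCredit wins each loan-to-value group but Union Mortgage wins overall — the comparison reverses. MetroCredit's loans skew toward LTV over 85%, which has a lower base rate.

No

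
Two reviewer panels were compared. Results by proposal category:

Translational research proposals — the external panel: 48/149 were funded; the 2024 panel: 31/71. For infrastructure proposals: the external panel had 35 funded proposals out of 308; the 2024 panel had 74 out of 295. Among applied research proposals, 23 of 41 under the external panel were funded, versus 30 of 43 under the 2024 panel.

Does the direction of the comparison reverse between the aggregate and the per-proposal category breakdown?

Translational research: the external panel 48/149 = 32.2%, the 2024 panel 31/71 = 43.7% → the 2024 panel
Infrastructure: the external panel 35/308 = 11.4%, the 2024 panel 74/295 = 25.1% → the 2024 panel
Applied research: the external panel 23/41 = 56.1%, the 2024 panel 30/43 = 69.8% → the 2024 panel
Overall: the external panel 106/498 = 21.3%, the 2024 panel 135/409 = 33.0% → the 2024 panel
The 2024 panel wins overall and in every proposal group — no reversal.

No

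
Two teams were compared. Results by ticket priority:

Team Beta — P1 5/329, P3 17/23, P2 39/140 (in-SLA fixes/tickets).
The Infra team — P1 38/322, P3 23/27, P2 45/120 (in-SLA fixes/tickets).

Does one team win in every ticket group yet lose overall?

No

P1: Team Beta 5/329 = 1.5%, the Infra team 38/322 = 11.8% → the Infra team
P3: Team Beta 17/23 = 73.9%, the Infra team 23/27 = 85.2% → the Infra team
P2: Team Beta 39/140 = 27.9%, the Infra team 45/120 = 37.5% → the Infra team
Overall: Team Beta 61/492 = 12.4%, the Infra team 106/469 = 22.6% → the Infra team
The Infra team wins overall and in every ticket group — no reversal.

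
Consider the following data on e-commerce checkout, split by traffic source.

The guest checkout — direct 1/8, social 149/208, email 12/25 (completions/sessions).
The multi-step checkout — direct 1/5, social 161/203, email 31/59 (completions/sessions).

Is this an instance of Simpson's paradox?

Direct: the guest checkout 1/8 = 12.5%, the multi-step checkout 1/5 = 20.0% → the multi-step checkout
Social: the guest checkout 149/208 = 71.6%, the multi-step checkout 161/203 = 79.3% → the multi-step checkout
Email: the guest checkout 12/25 = 48.0%, the multi-step checkout 31/59 = 52.5% → the multi-step checkout
Overall: the guest checkout 162/241 = 67.2%, the multi-step checkout 193/267 = 72.3% → the multi-step checkout
The multi-step checkout wins overall and in every traffic group — no reversal.

No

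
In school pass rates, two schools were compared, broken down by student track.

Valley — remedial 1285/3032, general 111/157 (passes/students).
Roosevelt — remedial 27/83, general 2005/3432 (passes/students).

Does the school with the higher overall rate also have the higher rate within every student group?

No

Remedial: Valley 1285/3032 = 42.4%, Roosevelt 27/83 = 32.5% → Valley
General: Valley 111/157 = 70.7%, Roosevelt 2005/3432 = 58.4% → Valley
Overall: Valley 1396/3189 = 43.8%, Roosevelt 2032/3515 = 57.8% → Roosevelt
Valley wins each student group but Roosevelt wins overall — the comparison reverses. Valley's students skew toward remedial, which has a lower base rate.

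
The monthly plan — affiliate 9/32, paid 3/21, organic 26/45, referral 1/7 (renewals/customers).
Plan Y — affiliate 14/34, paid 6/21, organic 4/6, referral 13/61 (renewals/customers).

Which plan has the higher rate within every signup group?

Affiliate: the monthly plan 9/32 = 28.1%, Plan Y 14/34 = 41.2% → Plan Y
Paid: the monthly plan 3/21 = 14.3%, Plan Y 6/21 = 28.6% → Plan Y
Organic: the monthly plan 26/45 = 57.8%, Plan Y 4/6 = 66.7% → Plan Y
Referral: the monthly plan 1/7 = 14.3%, Plan Y 13/61 = 21.3% → Plan Y
Plan Y has the higher rate in all 4 groups.

Plan Y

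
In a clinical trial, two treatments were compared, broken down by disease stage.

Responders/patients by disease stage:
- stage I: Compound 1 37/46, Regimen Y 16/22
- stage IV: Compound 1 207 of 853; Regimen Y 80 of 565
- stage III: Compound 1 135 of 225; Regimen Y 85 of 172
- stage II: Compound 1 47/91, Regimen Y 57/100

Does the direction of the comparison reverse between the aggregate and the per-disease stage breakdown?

No

Stage I: Compound 1 37/46 = 80.4%, Regimen Y 16/22 = 72.7% → Compound 1
Stage IV: Compound 1 207/853 = 24.3%, Regimen Y 80/565 = 14.2% → Compound 1
Stage III: Compound 1 135/225 = 60.0%, Regimen Y 85/172 = 49.4% → Compound 1
Stage II: Compound 1 47/91 = 51.6%, Regimen Y 57/100 = 57.0% → Regimen Y
Overall: Compound 1 426/1215 = 35.1%, Regimen Y 238/859 = 27.7% → Compound 1
Neither sweeps: Compound 1 wins 3 of 4 groups, Regimen Y wins 1. Compound 1 wins overall but not every group — no Simpson reversal.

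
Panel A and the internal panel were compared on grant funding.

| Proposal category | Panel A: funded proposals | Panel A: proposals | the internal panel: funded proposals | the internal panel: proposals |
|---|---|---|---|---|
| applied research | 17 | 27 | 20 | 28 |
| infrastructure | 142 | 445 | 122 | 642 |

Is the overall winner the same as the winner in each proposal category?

No

Applied research: Panel A 17/27 = 63.0%, the internal panel 20/28 = 71.4% → the internal panel
Infrastructure: Panel A 142/445 = 31.9%, the internal panel 122/642 = 19.0% → Panel A
Overall: Panel A 159/472 = 33.7%, the internal panel 142/670 = 21.2% → Panel A
Neither sweeps: Panel A wins 1 of 2 groups, the internal panel wins 1. Panel A wins overall but not every group — no Simpson reversal.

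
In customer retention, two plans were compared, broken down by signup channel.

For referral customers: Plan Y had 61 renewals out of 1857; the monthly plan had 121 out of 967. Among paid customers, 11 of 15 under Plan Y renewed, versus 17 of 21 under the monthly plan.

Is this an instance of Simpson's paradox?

No

Referral: Plan Y 61/1857 = 3.3%, the monthly plan 121/967 = 12.5% → the monthly plan
Paid: Plan Y 11/15 = 73.3%, the monthly plan 17/21 = 81.0% → the monthly plan
Overall: Plan Y 72/1872 = 3.8%, the monthly plan 138/988 = 14.0% → the monthly plan
The monthly plan wins overall and in every signup group — no reversal.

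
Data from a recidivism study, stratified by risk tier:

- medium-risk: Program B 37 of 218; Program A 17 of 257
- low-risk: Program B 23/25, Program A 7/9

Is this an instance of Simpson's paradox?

No

Medium-risk: Program B 37/218 = 17.0%, Program A 17/257 = 6.6% → Program B
Low-risk: Program B 23/25 = 92.0%, Program A 7/9 = 77.8% → Program B
Overall: Program B 60/243 = 24.7%, Program A 24/266 = 9.0% → Program B
Program B wins overall and in every risk group — no reversal.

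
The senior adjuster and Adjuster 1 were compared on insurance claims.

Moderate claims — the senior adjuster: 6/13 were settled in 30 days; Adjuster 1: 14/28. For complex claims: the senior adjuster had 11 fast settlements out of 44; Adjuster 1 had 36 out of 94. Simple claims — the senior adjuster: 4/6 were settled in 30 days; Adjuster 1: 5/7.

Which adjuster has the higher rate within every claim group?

Adjuster 1

Moderate: the senior adjuster 6/13 = 46.2%, Adjuster 1 14/28 = 50.0% → Adjuster 1
Complex: the senior adjuster 11/44 = 25.0%, Adjuster 1 36/94 = 38.3% → Adjuster 1
Simple: the senior adjuster 4/6 = 66.7%, Adjuster 1 5/7 = 71.4% → Adjuster 1
Adjuster 1 has the higher rate in all 3 groups.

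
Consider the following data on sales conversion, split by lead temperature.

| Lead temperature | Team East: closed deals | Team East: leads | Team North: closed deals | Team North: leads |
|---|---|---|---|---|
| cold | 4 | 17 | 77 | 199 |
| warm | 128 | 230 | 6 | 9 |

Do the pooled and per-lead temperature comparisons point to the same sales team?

Cold: Team East 4/17 = 23.5%, Team North 77/199 = 38.7% → Team North
Warm: Team East 128/230 = 55.7%, Team North 6/9 = 66.7% → Team North
Overall: Team East 132/247 = 53.4%, Team North 83/208 = 39.9% → Team East
Team North wins each lead group but Team East wins overall — the comparison reverses. Team North's leads skew toward cold, which has a lower base rate.

No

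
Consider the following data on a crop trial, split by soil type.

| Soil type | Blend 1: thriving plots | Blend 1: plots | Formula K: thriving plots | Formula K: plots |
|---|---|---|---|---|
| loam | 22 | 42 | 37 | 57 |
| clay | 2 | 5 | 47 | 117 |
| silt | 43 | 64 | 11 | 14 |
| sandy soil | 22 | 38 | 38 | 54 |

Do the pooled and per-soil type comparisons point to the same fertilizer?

No

Loam: Blend 1 22/42 = 52.4%, Formula K 37/57 = 64.9% → Formula K
Clay: Blend 1 2/5 = 40.0%, Formula K 47/117 = 40.2% → Formula K
Silt: Blend 1 43/64 = 67.2%, Formula K 11/14 = 78.6% → Formula K
Sandy soil: Blend 1 22/38 = 57.9%, Formula K 38/54 = 70.4% → Formula K
Overall: Blend 1 89/149 = 59.7%, Formula K 133/242 = 55.0% → Blend 1
Formula K wins each soil group but Blend 1 wins overall — the comparison reverses. Formula K's plots skew toward clay, which has a lower base rate.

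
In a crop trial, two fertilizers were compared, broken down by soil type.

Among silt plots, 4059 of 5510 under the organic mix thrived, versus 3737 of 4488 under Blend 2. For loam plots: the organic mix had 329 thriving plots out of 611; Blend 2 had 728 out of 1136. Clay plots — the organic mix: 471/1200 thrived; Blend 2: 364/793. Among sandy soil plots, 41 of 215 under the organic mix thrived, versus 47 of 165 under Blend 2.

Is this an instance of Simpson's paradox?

No

Silt: the organic mix 4059/5510 = 73.7%, Blend 2 3737/4488 = 83.3% → Blend 2
Loam: the organic mix 329/611 = 53.8%, Blend 2 728/1136 = 64.1% → Blend 2
Clay: the organic mix 471/1200 = 39.2%, Blend 2 364/793 = 45.9% → Blend 2
Sandy soil: the organic mix 41/215 = 19.1%, Blend 2 47/165 = 28.5% → Blend 2
Overall: the organic mix 4900/7536 = 65.0%, Blend 2 4876/6582 = 74.1% → Blend 2
Blend 2 wins overall and in every soil group — no reversal.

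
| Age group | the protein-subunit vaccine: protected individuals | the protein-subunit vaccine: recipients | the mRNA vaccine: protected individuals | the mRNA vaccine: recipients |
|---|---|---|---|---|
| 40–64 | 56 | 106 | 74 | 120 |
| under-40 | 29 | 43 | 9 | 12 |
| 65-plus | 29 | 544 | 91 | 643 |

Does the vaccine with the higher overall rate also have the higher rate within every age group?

Yes

40–64: the protein-subunit vaccine 56/106 = 52.8%, the mRNA vaccine 74/120 = 61.7% → the mRNA vaccine
Under-40: the protein-subunit vaccine 29/43 = 67.4%, the mRNA vaccine 9/12 = 75.0% → the mRNA vaccine
65-plus: the protein-subunit vaccine 29/544 = 5.3%, the mRNA vaccine 91/643 = 14.2% → the mRNA vaccine
Overall: the protein-subunit vaccine 114/693 = 16.5%, the mRNA vaccine 174/775 = 22.5% → the mRNA vaccine
The mRNA vaccine wins overall and in every age group — no reversal.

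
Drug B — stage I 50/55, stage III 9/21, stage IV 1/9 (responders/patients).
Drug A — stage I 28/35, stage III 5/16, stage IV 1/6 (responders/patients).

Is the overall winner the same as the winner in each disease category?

No

Stage I: Drug B 50/55 = 90.9%, Drug A 28/35 = 80.0% → Drug B
Stage III: Drug B 9/21 = 42.9%, Drug A 5/16 = 31.2% → Drug B
Stage IV: Drug B 1/9 = 11.1%, Drug A 1/6 = 16.7% → Drug A
Overall: Drug B 60/85 = 70.6%, Drug A 34/57 = 59.6% → Drug B
Neither sweeps: Drug B wins 2 of 3 groups, Drug A wins 1. Drug B wins overall but not every group — no Simpson reversal.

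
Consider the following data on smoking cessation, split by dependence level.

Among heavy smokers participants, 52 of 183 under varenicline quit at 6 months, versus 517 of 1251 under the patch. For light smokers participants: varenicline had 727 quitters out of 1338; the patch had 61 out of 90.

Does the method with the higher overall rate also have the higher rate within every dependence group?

Heavy smokers: varenicline 52/183 = 28.4%, the patch 517/1251 = 41.3% → the patch
Light smokers: varenicline 727/1338 = 54.3%, the patch 61/90 = 67.8% → the patch
Overall: varenicline 779/1521 = 51.2%, the patch 578/1341 = 43.1% → varenicline
The patch wins each dependence group but varenicline wins overall — the comparison reverses. The patch's participants skew toward heavy smokers, which has a lower base rate.

No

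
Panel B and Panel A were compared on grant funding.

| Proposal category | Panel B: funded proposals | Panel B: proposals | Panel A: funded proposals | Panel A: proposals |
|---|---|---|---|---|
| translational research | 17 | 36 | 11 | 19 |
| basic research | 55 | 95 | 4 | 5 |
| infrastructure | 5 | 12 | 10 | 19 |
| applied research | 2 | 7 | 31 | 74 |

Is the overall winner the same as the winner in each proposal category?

Translational research: Panel B 17/36 = 47.2%, Panel A 11/19 = 57.9% → Panel A
Basic research: Panel B 55/95 = 57.9%, Panel A 4/5 = 80.0% → Panel A
Infrastructure: Panel B 5/12 = 41.7%, Panel A 10/19 = 52.6% → Panel A
Applied research: Panel B 2/7 = 28.6%, Panel A 31/74 = 41.9% → Panel A
Overall: Panel B 79/150 = 52.7%, Panel A 56/117 = 47.9% → Panel B
Panel A wins each proposal group but Panel B wins overall — the comparison reverses. Panel A's proposals skew toward applied research, which has a lower base rate.

No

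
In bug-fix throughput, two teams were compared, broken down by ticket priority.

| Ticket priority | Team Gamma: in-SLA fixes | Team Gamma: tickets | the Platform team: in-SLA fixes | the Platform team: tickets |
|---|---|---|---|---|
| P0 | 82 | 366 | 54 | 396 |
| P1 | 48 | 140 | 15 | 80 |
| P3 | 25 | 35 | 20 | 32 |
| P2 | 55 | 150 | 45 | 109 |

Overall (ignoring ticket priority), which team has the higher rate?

Team Gamma

P0: Team Gamma 82/366 = 22.4%, the Platform team 54/396 = 13.6% → Team Gamma
P1: Team Gamma 48/140 = 34.3%, the Platform team 15/80 = 18.8% → Team Gamma
P3: Team Gamma 25/35 = 71.4%, the Platform team 20/32 = 62.5% → Team Gamma
P2: Team Gamma 55/150 = 36.7%, the Platform team 45/109 = 41.3% → the Platform team
Overall: Team Gamma 210/691 = 30.4%, the Platform team 134/617 = 21.7% → Team Gamma
(Neither sweeps every ticket group, but Team Gamma has the higher pooled rate.)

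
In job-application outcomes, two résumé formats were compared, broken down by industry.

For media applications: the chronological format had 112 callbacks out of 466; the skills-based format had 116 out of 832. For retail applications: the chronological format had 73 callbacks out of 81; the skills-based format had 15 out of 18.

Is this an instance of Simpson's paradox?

No

Media: the chronological format 112/466 = 24.0%, the skills-based format 116/832 = 13.9% → the chronological format
Retail: the chronological format 73/81 = 90.1%, the skills-based format 15/18 = 83.3% → the chronological format
Overall: the chronological format 185/547 = 33.8%, the skills-based format 131/850 = 15.4% → the chronological format
The chronological format wins overall and in every industry group — no reversal.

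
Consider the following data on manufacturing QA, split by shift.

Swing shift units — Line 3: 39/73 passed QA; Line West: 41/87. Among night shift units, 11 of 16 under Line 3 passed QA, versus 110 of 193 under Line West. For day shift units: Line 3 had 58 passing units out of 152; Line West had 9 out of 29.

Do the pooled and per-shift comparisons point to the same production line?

No

Swing shift: Line 3 39/73 = 53.4%, Line West 41/87 = 47.1% → Line 3
Night shift: Line 3 11/16 = 68.8%, Line West 110/193 = 57.0% → Line 3
Day shift: Line 3 58/152 = 38.2%, Line West 9/29 = 31.0% → Line 3
Overall: Line 3 108/241 = 44.8%, Line West 160/309 = 51.8% → Line West
Line 3 wins each shift group but Line West wins overall — the comparison reverses. Line 3's units skew toward day shift, which has a lower base rate.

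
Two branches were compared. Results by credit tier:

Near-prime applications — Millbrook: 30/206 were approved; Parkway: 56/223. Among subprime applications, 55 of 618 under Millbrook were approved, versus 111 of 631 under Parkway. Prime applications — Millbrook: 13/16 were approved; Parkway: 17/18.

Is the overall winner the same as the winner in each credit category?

Yes

Near-prime: Millbrook 30/206 = 14.6%, Parkway 56/223 = 25.1% → Parkway
Subprime: Millbrook 55/618 = 8.9%, Parkway 111/631 = 17.6% → Parkway
Prime: Millbrook 13/16 = 81.2%, Parkway 17/18 = 94.4% → Parkway
Overall: Millbrook 98/840 = 11.7%, Parkway 184/872 = 21.1% → Parkway
Parkway wins overall and in every credit group — no reversal.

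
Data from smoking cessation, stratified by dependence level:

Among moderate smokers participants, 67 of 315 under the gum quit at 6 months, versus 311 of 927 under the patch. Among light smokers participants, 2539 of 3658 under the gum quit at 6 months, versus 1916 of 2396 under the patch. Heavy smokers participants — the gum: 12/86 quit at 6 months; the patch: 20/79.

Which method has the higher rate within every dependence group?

the patch

Moderate smokers: the gum 67/315 = 21.3%, the patch 311/927 = 33.5% → the patch
Light smokers: the gum 2539/3658 = 69.4%, the patch 1916/2396 = 80.0% → the patch
Heavy smokers: the gum 12/86 = 14.0%, the patch 20/79 = 25.3% → the patch
The patch has the higher rate in all 3 groups.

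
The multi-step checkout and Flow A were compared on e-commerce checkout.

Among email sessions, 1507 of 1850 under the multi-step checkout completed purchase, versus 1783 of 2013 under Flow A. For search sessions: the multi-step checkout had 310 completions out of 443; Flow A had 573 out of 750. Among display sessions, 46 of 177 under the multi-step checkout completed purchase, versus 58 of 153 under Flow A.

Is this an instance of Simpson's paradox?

No

Email: the multi-step checkout 1507/1850 = 81.5%, Flow A 1783/2013 = 88.6% → Flow A
Search: the multi-step checkout 310/443 = 70.0%, Flow A 573/750 = 76.4% → Flow A
Display: the multi-step checkout 46/177 = 26.0%, Flow A 58/153 = 37.9% → Flow A
Overall: the multi-step checkout 1863/2470 = 75.4%, Flow A 2414/2916 = 82.8% → Flow A
Flow A wins overall and in every traffic group — no reversal.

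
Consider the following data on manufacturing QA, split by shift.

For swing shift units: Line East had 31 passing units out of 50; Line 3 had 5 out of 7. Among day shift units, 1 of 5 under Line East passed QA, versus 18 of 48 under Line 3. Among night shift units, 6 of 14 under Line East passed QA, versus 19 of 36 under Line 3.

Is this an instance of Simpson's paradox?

Yes

Swing shift: Line East 31/50 = 62.0%, Line 3 5/7 = 71.4% → Line 3
Day shift: Line East 1/5 = 20.0%, Line 3 18/48 = 37.5% → Line 3
Night shift: Line East 6/14 = 42.9%, Line 3 19/36 = 52.8% → Line 3
Overall: Line East 38/69 = 55.1%, Line 3 42/91 = 46.2% → Line East
Line 3 wins each shift group but Line East wins overall — the comparison reverses. Line 3's units skew toward day shift, which has a lower base rate.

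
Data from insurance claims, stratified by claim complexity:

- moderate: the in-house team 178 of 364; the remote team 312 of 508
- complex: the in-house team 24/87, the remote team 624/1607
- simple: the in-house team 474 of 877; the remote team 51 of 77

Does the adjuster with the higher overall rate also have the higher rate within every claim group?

Moderate: the in-house team 178/364 = 48.9%, the remote team 312/508 = 61.4% → the remote team
Complex: the in-house team 24/87 = 27.6%, the remote team 624/1607 = 38.8% → the remote team
Simple: the in-house team 474/877 = 54.0%, the remote team 51/77 = 66.2% → the remote team
Overall: the in-house team 676/1328 = 50.9%, the remote team 987/2192 = 45.0% → the in-house team
The remote team wins each claim group but the in-house team wins overall — the comparison reverses. The remote team's claims skew toward complex, which has a lower base rate.

No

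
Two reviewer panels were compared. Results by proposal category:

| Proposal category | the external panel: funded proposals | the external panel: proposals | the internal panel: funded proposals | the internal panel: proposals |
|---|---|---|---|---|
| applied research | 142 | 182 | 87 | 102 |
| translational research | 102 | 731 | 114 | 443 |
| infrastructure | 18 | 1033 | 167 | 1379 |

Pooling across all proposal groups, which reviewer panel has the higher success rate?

the internal panel

Applied research: the external panel 142/182 = 78.0%, the internal panel 87/102 = 85.3% → the internal panel
Translational research: the external panel 102/731 = 14.0%, the internal panel 114/443 = 25.7% → the internal panel
Infrastructure: the external panel 18/1033 = 1.7%, the internal panel 167/1379 = 12.1% → the internal panel
Overall: the external panel 262/1946 = 13.5%, the internal panel 368/1924 = 19.1% → the internal panel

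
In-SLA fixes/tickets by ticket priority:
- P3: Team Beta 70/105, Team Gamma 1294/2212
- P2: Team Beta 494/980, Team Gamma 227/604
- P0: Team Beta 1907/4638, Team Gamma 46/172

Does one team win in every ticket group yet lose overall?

P3: Team Beta 70/105 = 66.7%, Team Gamma 1294/2212 = 58.5% → Team Beta
P2: Team Beta 494/980 = 50.4%, Team Gamma 227/604 = 37.6% → Team Beta
P0: Team Beta 1907/4638 = 41.1%, Team Gamma 46/172 = 26.7% → Team Beta
Overall: Team Beta 2471/5723 = 43.2%, Team Gamma 1567/2988 = 52.4% → Team Gamma
Team Beta wins each ticket group but Team Gamma wins overall — the comparison reverses. Team Beta's tickets skew toward P0, which has a lower base rate.

Yes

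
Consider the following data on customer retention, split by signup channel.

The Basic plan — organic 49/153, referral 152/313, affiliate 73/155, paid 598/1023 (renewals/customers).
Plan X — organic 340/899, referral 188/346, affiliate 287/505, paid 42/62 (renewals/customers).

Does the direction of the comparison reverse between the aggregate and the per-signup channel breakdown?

Organic: the Basic plan 49/153 = 32.0%, Plan X 340/899 = 37.8% → Plan X
Referral: the Basic plan 152/313 = 48.6%, Plan X 188/346 = 54.3% → Plan X
Affiliate: the Basic plan 73/155 = 47.1%, Plan X 287/505 = 56.8% → Plan X
Paid: the Basic plan 598/1023 = 58.5%, Plan X 42/62 = 67.7% → Plan X
Overall: the Basic plan 872/1644 = 53.0%, Plan X 857/1812 = 47.3% → the Basic plan
Plan X wins each signup group but the Basic plan wins overall — the comparison reverses. Plan X's customers skew toward organic, which has a lower base rate.

Yes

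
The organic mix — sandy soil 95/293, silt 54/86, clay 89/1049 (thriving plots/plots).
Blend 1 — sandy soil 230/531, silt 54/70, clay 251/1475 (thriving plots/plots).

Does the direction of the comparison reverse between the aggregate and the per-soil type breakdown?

Sandy soil: the organic mix 95/293 = 32.4%, Blend 1 230/531 = 43.3% → Blend 1
Silt: the organic mix 54/86 = 62.8%, Blend 1 54/70 = 77.1% → Blend 1
Clay: the organic mix 89/1049 = 8.5%, Blend 1 251/1475 = 17.0% → Blend 1
Overall: the organic mix 238/1428 = 16.7%, Blend 1 535/2076 = 25.8% → Blend 1
Blend 1 wins overall and in every soil group — no reversal.

No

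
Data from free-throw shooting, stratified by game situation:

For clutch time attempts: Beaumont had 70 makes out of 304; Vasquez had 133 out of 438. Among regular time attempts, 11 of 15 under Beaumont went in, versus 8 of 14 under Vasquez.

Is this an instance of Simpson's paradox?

No

Clutch time: Beaumont 70/304 = 23.0%, Vasquez 133/438 = 30.4% → Vasquez
Regular time: Beaumont 11/15 = 73.3%, Vasquez 8/14 = 57.1% → Beaumont
Overall: Beaumont 81/319 = 25.4%, Vasquez 141/452 = 31.2% → Vasquez
Neither sweeps: Beaumont wins 1 of 2 groups, Vasquez wins 1. Vasquez wins overall but not every group — no Simpson reversal.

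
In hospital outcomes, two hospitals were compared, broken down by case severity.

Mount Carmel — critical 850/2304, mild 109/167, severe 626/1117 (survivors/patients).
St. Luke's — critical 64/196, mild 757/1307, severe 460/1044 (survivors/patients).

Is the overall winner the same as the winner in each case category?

Critical: Mount Carmel 850/2304 = 36.9%, St. Luke's 64/196 = 32.7% → Mount Carmel
Mild: Mount Carmel 109/167 = 65.3%, St. Luke's 757/1307 = 57.9% → Mount Carmel
Severe: Mount Carmel 626/1117 = 56.0%, St. Luke's 460/1044 = 44.1% → Mount Carmel
Overall: Mount Carmel 1585/3588 = 44.2%, St. Luke's 1281/2547 = 50.3% → St. Luke's
Mount Carmel wins each case group but St. Luke's wins overall — the comparison reverses. Mount Carmel's patients skew toward critical, which has a lower base rate.

No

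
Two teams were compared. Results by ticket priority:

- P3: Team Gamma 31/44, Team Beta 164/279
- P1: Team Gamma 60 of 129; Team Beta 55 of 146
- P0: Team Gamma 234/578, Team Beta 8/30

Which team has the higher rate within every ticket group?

P3: Team Gamma 31/44 = 70.5%, Team Beta 164/279 = 58.8% → Team Gamma
P1: Team Gamma 60/129 = 46.5%, Team Beta 55/146 = 37.7% → Team Gamma
P0: Team Gamma 234/578 = 40.5%, Team Beta 8/30 = 26.7% → Team Gamma
Team Gamma has the higher rate in all 3 groups.

Team Gamma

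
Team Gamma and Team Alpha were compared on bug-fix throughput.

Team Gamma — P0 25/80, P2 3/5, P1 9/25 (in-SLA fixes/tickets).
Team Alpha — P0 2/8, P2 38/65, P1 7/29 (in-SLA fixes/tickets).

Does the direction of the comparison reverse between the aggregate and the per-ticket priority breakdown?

Yes

P0: Team Gamma 25/80 = 31.2%, Team Alpha 2/8 = 25.0% → Team Gamma
P2: Team Gamma 3/5 = 60.0%, Team Alpha 38/65 = 58.5% → Team Gamma
P1: Team Gamma 9/25 = 36.0%, Team Alpha 7/29 = 24.1% → Team Gamma
Overall: Team Gamma 37/110 = 33.6%, Team Alpha 47/102 = 46.1% → Team Alpha
Team Gamma wins each ticket group but Team Alpha wins overall — the comparison reverses. Team Gamma's tickets skew toward P0, which has a lower base rate.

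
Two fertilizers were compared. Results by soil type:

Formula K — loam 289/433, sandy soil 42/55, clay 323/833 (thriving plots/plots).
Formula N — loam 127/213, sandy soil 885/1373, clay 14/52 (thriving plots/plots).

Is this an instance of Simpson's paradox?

Loam: Formula K 289/433 = 66.7%, Formula N 127/213 = 59.6% → Formula K
Sandy soil: Formula K 42/55 = 76.4%, Formula N 885/1373 = 64.5% → Formula K
Clay: Formula K 323/833 = 38.8%, Formula N 14/52 = 26.9% → Formula K
Overall: Formula K 654/1321 = 49.5%, Formula N 1026/1638 = 62.6% → Formula N
Formula K wins each soil group but Formula N wins overall — the comparison reverses. Formula K's plots skew toward clay, which has a lower base rate.

Yes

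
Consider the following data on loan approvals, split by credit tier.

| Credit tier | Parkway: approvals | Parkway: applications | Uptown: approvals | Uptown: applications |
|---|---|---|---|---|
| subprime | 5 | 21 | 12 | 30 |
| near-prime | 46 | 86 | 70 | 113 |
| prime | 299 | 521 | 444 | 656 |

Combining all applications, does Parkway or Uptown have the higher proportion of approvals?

Uptown

Subprime: Parkway 5/21 = 23.8%, Uptown 12/30 = 40.0% → Uptown
Near-prime: Parkway 46/86 = 53.5%, Uptown 70/113 = 61.9% → Uptown
Prime: Parkway 299/521 = 57.4%, Uptown 444/656 = 67.7% → Uptown
Overall: Parkway 350/628 = 55.7%, Uptown 526/799 = 65.8% → Uptown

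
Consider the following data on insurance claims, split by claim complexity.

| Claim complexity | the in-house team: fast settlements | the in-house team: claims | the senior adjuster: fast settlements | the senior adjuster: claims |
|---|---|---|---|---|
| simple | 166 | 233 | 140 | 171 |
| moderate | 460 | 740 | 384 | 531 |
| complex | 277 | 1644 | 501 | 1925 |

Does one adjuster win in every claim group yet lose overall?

Simple: the in-house team 166/233 = 71.2%, the senior adjuster 140/171 = 81.9% → the senior adjuster
Moderate: the in-house team 460/740 = 62.2%, the senior adjuster 384/531 = 72.3% → the senior adjuster
Complex: the in-house team 277/1644 = 16.8%, the senior adjuster 501/1925 = 26.0% → the senior adjuster
Overall: the in-house team 903/2617 = 34.5%, the senior adjuster 1025/2627 = 39.0% → the senior adjuster
The senior adjuster wins overall and in every claim group — no reversal.

No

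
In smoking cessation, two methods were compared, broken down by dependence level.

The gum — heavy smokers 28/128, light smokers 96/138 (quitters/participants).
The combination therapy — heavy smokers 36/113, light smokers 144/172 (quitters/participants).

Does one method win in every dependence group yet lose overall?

No

Heavy smokers: the gum 28/128 = 21.9%, the combination therapy 36/113 = 31.9% → the combination therapy
Light smokers: the gum 96/138 = 69.6%, the combination therapy 144/172 = 83.7% → the combination therapy
Overall: the gum 124/266 = 46.6%, the combination therapy 180/285 = 63.2% → the combination therapy
The combination therapy wins overall and in every dependence group — no reversal.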